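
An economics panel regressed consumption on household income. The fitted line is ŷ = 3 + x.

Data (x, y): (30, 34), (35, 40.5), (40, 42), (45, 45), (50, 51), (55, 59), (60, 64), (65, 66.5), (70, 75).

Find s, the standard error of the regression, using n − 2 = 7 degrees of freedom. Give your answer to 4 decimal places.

s = 2.0529

x=30: ŷ = 3 + 30 = 33; e = 34 − 33 = 1
x=35: ŷ = 3 + 35 = 38; e = 40.5 − 38 = 2.5
x=40: ŷ = 3 + 40 = 43; e = 42 − 43 = -1
x=45: ŷ = 3 + 45 = 48; e = 45 − 48 = -3
x=50: ŷ = 3 + 50 = 53; e = 51 − 53 = -2
x=55: ŷ = 3 + 55 = 58; e = 59 − 58 = 1
x=60: ŷ = 3 + 60 = 63; e = 64 − 63 = 1
x=65: ŷ = 3 + 65 = 68; e = 66.5 − 68 = -1.5
x=70: ŷ = 3 + 70 = 73; e = 75 − 73 = 2
SSE = 1 + 6.25 + 1 + 9 + 4 + 1 + 1 + 2.25 + 4 = 29.5
s = √(29.5/7) = √4.21429 ≈ 2.0529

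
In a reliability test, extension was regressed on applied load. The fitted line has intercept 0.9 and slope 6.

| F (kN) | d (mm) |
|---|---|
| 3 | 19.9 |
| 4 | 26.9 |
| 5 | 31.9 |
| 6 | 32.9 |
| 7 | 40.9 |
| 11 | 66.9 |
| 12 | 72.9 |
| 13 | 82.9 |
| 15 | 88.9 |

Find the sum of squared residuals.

SSE = 46

F=3: ŷ = 0.9 + 6·3 = 18.9; r = 19.9 − 18.9 = 1
F=4: ŷ = 0.9 + 6·4 = 24.9; r = 26.9 − 24.9 = 2
F=5: ŷ = 0.9 + 6·5 = 30.9; r = 31.9 − 30.9 = 1
F=6: ŷ = 0.9 + 6·6 = 36.9; r = 32.9 − 36.9 = -4
F=7: ŷ = 0.9 + 6·7 = 42.9; r = 40.9 − 42.9 = -2
F=11: ŷ = 0.9 + 6·11 = 66.9; r = 66.9 − 66.9 = 0
F=12: ŷ = 0.9 + 6·12 = 72.9; r = 72.9 − 72.9 = 0
F=13: ŷ = 0.9 + 6·13 = 78.9; r = 82.9 − 78.9 = 4
F=15: ŷ = 0.9 + 6·15 = 90.9; r = 88.9 − 90.9 = -2
SSE = 1 + 4 + 1 + 16 + 4 + 0 + 0 + 16 + 4 = 46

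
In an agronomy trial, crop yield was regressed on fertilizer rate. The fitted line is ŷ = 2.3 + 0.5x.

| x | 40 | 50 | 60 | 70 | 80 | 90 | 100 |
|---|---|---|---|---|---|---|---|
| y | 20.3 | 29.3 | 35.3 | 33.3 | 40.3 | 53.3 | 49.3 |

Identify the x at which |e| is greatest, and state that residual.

x = 90, e = 6

x=40: ŷ = 2.3 + 0.5·40 = 22.3; e = 20.3 − 22.3 = -2
x=50: ŷ = 2.3 + 0.5·50 = 27.3; e = 29.3 − 27.3 = 2
x=60: ŷ = 2.3 + 0.5·60 = 32.3; e = 35.3 − 32.3 = 3
x=70: ŷ = 2.3 + 0.5·70 = 37.3; e = 33.3 − 37.3 = -4
x=80: ŷ = 2.3 + 0.5·80 = 42.3; e = 40.3 − 42.3 = -2
x=90: ŷ = 2.3 + 0.5·90 = 47.3; e = 53.3 − 47.3 = 6
x=100: ŷ = 2.3 + 0.5·100 = 52.3; e = 49.3 − 52.3 = -3
Largest |e| is 6 at x = 90, residual 6.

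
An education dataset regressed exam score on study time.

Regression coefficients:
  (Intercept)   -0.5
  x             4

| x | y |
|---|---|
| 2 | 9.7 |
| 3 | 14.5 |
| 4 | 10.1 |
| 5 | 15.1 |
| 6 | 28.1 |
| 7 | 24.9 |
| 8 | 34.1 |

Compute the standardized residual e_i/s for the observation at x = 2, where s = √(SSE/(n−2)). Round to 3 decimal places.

x=2: ŷ = -0.5 + 4·2 = 7.5; e = 9.7 − 7.5 = 2.2
x=3: ŷ = -0.5 + 4·3 = 11.5; e = 14.5 − 11.5 = 3
x=4: ŷ = -0.5 + 4·4 = 15.5; e = 10.1 − 15.5 = -5.4
x=5: ŷ = -0.5 + 4·5 = 19.5; e = 15.1 − 19.5 = -4.4
x=6: ŷ = -0.5 + 4·6 = 23.5; e = 28.1 − 23.5 = 4.6
x=7: ŷ = -0.5 + 4·7 = 27.5; e = 24.9 − 27.5 = -2.6
x=8: ŷ = -0.5 + 4·8 = 31.5; e = 34.1 − 31.5 = 2.6
SSE = 4.84 + 9 + 29.16 + 19.36 + 21.16 + 6.76 + 6.76 = 97.04
s = √(97.04/5) = 4.40545
e/s = 2.2 / 4.40545 = 0.499

0.499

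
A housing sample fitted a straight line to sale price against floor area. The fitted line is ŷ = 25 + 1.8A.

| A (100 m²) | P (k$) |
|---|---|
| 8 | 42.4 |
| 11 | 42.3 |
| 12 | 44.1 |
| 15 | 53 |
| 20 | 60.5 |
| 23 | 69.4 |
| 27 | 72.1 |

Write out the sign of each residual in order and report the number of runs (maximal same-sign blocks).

A=8: ŷ = 25 + 1.8·8 = 39.4; r = 42.4 − 39.4 = 3
A=11: ŷ = 25 + 1.8·11 = 44.8; r = 42.3 − 44.8 = -2.5
A=12: ŷ = 25 + 1.8·12 = 46.6; r = 44.1 − 46.6 = -2.5
A=15: ŷ = 25 + 1.8·15 = 52; r = 53 − 52 = 1
A=20: ŷ = 25 + 1.8·20 = 61; r = 60.5 − 61 = -0.5
A=23: ŷ = 25 + 1.8·23 = 66.4; r = 69.4 − 66.4 = 3
A=27: ŷ = 25 + 1.8·27 = 73.6; r = 72.1 − 73.6 = -1.5
Signs: + − − + − + −
Runs: +×1, −×2, +×1, −×1, +×1, −×1 → 6

6 runs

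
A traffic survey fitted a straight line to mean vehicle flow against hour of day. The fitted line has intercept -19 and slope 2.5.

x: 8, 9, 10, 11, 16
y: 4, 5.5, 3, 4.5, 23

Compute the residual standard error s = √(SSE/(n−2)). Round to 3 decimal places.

x=8: ŷ = -19 + 2.5·8 = 1; e = 4 − 1 = 3
x=9: ŷ = -19 + 2.5·9 = 3.5; e = 5.5 − 3.5 = 2
x=10: ŷ = -19 + 2.5·10 = 6; e = 3 − 6 = -3
x=11: ŷ = -19 + 2.5·11 = 8.5; e = 4.5 − 8.5 = -4
x=16: ŷ = -19 + 2.5·16 = 21; e = 23 − 21 = 2
SSE = 9 + 4 + 9 + 16 + 4 = 42
s = √(42/3) = √14 ≈ 3.742

s = 3.742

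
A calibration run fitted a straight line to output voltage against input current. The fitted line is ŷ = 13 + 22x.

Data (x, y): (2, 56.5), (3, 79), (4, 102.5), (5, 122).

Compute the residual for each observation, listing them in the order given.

-0.5, 0, 1.5, -1

x=2: ŷ = 13 + 22·2 = 57; r = 56.5 − 57 = -0.5
x=3: ŷ = 13 + 22·3 = 79; r = 79 − 79 = 0
x=4: ŷ = 13 + 22·4 = 101; r = 102.5 − 101 = 1.5
x=5: ŷ = 13 + 22·5 = 123; r = 122 − 123 = -1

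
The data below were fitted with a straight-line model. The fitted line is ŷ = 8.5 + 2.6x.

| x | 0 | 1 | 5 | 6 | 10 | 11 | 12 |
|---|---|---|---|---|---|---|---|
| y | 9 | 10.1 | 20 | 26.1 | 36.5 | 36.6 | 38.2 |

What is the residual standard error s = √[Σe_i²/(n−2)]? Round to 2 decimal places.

s = 1.67

x=0: ŷ = 8.5 + 2.6·0 = 8.5; e = 9 − 8.5 = 0.5
x=1: ŷ = 8.5 + 2.6·1 = 11.1; e = 10.1 − 11.1 = -1
x=5: ŷ = 8.5 + 2.6·5 = 21.5; e = 20 − 21.5 = -1.5
x=6: ŷ = 8.5 + 2.6·6 = 24.1; e = 26.1 − 24.1 = 2
x=10: ŷ = 8.5 + 2.6·10 = 34.5; e = 36.5 − 34.5 = 2
x=11: ŷ = 8.5 + 2.6·11 = 37.1; e = 36.6 − 37.1 = -0.5
x=12: ŷ = 8.5 + 2.6·12 = 39.7; e = 38.2 − 39.7 = -1.5
SSE = 0.25 + 1 + 2.25 + 4 + 4 + 0.25 + 2.25 = 14
s = √(14/5) = √2.8 ≈ 1.67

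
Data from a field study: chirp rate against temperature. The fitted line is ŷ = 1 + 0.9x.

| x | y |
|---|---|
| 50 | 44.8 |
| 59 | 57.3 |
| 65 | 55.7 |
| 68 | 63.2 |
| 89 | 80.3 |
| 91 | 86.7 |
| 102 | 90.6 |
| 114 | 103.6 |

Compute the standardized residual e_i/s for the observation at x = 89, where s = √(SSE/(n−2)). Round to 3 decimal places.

-0.286

x=50: ŷ = 1 + 0.9·50 = 46; e = 44.8 − 46 = -1.2
x=59: ŷ = 1 + 0.9·59 = 54.1; e = 57.3 − 54.1 = 3.2
x=65: ŷ = 1 + 0.9·65 = 59.5; e = 55.7 − 59.5 = -3.8
x=68: ŷ = 1 + 0.9·68 = 62.2; e = 63.2 − 62.2 = 1
x=89: ŷ = 1 + 0.9·89 = 81.1; e = 80.3 − 81.1 = -0.8
x=91: ŷ = 1 + 0.9·91 = 82.9; e = 86.7 − 82.9 = 3.8
x=102: ŷ = 1 + 0.9·102 = 92.8; e = 90.6 − 92.8 = -2.2
x=114: ŷ = 1 + 0.9·114 = 103.6; e = 103.6 − 103.6 = 0
SSE = 1.44 + 10.24 + 14.44 + 1 + 0.64 + 14.44 + 4.84 + 0 = 47.04
s = √(47.04/6) = 2.8
e/s = -0.8 / 2.8 = -0.286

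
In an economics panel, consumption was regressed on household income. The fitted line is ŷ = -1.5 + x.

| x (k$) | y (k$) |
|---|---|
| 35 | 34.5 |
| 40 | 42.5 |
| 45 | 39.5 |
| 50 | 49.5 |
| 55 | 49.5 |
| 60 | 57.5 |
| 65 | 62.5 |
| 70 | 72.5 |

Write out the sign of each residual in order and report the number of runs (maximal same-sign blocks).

x=35: ŷ = -1.5 + 35 = 33.5; r = 34.5 − 33.5 = 1
x=40: ŷ = -1.5 + 40 = 38.5; r = 42.5 − 38.5 = 4
x=45: ŷ = -1.5 + 45 = 43.5; r = 39.5 − 43.5 = -4
x=50: ŷ = -1.5 + 50 = 48.5; r = 49.5 − 48.5 = 1
x=55: ŷ = -1.5 + 55 = 53.5; r = 49.5 − 53.5 = -4
x=60: ŷ = -1.5 + 60 = 58.5; r = 57.5 − 58.5 = -1
x=65: ŷ = -1.5 + 65 = 63.5; r = 62.5 − 63.5 = -1
x=70: ŷ = -1.5 + 70 = 68.5; r = 72.5 − 68.5 = 4
Signs: + + − + − − − +
Runs: +×2, −×1, +×1, −×3, +×1 → 5

5 runs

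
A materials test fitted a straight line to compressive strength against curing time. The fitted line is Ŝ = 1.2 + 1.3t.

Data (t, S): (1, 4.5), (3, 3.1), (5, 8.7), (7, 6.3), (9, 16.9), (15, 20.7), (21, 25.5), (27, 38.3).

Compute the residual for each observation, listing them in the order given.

2, -2, 1, -4, 4, 0, -3, 2

t=1: Ŝ = 1.2 + 1.3·1 = 2.5; r = 4.5 − 2.5 = 2
t=3: Ŝ = 1.2 + 1.3·3 = 5.1; r = 3.1 − 5.1 = -2
t=5: Ŝ = 1.2 + 1.3·5 = 7.7; r = 8.7 − 7.7 = 1
t=7: Ŝ = 1.2 + 1.3·7 = 10.3; r = 6.3 − 10.3 = -4
t=9: Ŝ = 1.2 + 1.3·9 = 12.9; r = 16.9 − 12.9 = 4
t=15: Ŝ = 1.2 + 1.3·15 = 20.7; r = 20.7 − 20.7 = 0
t=21: Ŝ = 1.2 + 1.3·21 = 28.5; r = 25.5 − 28.5 = -3
t=27: Ŝ = 1.2 + 1.3·27 = 36.3; r = 38.3 − 36.3 = 2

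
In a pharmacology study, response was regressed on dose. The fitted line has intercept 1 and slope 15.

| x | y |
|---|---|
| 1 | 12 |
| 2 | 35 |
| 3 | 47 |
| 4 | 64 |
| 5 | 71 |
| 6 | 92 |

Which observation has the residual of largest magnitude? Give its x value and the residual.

x = 5, r = -5

x=1: ŷ = 1 + 15·1 = 16; r = 12 − 16 = -4
x=2: ŷ = 1 + 15·2 = 31; r = 35 − 31 = 4
x=3: ŷ = 1 + 15·3 = 46; r = 47 − 46 = 1
x=4: ŷ = 1 + 15·4 = 61; r = 64 − 61 = 3
x=5: ŷ = 1 + 15·5 = 76; r = 71 − 76 = -5
x=6: ŷ = 1 + 15·6 = 91; r = 92 − 91 = 1
Largest |r| is 5 at x = 5, residual -5.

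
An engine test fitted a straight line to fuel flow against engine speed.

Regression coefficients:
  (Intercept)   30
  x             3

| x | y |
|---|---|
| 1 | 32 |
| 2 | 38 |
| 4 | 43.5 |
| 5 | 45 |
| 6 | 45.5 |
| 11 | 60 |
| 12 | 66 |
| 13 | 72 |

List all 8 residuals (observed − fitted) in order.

-1, 2, 1.5, 0, -2.5, -3, 0, 3

x=1: ŷ = 30 + 3·1 = 33; r = 32 − 33 = -1
x=2: ŷ = 30 + 3·2 = 36; r = 38 − 36 = 2
x=4: ŷ = 30 + 3·4 = 42; r = 43.5 − 42 = 1.5
x=5: ŷ = 30 + 3·5 = 45; r = 45 − 45 = 0
x=6: ŷ = 30 + 3·6 = 48; r = 45.5 − 48 = -2.5
x=11: ŷ = 30 + 3·11 = 63; r = 60 − 63 = -3
x=12: ŷ = 30 + 3·12 = 66; r = 66 − 66 = 0
x=13: ŷ = 30 + 3·13 = 69; r = 72 − 69 = 3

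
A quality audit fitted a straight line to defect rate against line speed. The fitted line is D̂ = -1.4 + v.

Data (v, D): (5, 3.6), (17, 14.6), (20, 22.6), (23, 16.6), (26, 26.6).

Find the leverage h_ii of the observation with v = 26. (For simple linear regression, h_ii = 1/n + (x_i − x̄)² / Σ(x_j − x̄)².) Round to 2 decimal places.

h = 0.43

v̄ = (5 + 17 + 20 + 23 + 26)/5 = 18.2
Σ(v − v̄)² = 174.24 + 1.44 + 3.24 + 23.04 + 60.84 = 262.8
h = 1/5 + (7.8)²/262.8 = 0.2 + 0.231507 = 0.43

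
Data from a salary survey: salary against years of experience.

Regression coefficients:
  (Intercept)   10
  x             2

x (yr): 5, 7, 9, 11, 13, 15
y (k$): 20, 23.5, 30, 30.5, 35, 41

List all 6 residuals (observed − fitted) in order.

x=5: ŷ = 10 + 2·5 = 20; e = 20 − 20 = 0
x=7: ŷ = 10 + 2·7 = 24; e = 23.5 − 24 = -0.5
x=9: ŷ = 10 + 2·9 = 28; e = 30 − 28 = 2
x=11: ŷ = 10 + 2·11 = 32; e = 30.5 − 32 = -1.5
x=13: ŷ = 10 + 2·13 = 36; e = 35 − 36 = -1
x=15: ŷ = 10 + 2·15 = 40; e = 41 − 40 = 1

0, -0.5, 2, -1.5, -1, 1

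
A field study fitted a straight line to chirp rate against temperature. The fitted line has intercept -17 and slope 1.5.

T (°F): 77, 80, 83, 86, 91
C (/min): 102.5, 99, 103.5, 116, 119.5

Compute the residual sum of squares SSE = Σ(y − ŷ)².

SSE = 64

T=77: ŷ = -17 + 1.5·77 = 98.5; r = 102.5 − 98.5 = 4
T=80: ŷ = -17 + 1.5·80 = 103; r = 99 − 103 = -4
T=83: ŷ = -17 + 1.5·83 = 107.5; r = 103.5 − 107.5 = -4
T=86: ŷ = -17 + 1.5·86 = 112; r = 116 − 112 = 4
T=91: ŷ = -17 + 1.5·91 = 119.5; r = 119.5 − 119.5 = 0
SSE = 16 + 16 + 16 + 16 + 0 = 64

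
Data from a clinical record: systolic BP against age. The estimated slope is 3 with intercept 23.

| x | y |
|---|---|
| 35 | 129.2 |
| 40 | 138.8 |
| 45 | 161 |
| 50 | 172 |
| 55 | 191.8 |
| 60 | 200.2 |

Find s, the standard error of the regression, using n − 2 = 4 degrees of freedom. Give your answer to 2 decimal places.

s = 3.58

x=35: ŷ = 23 + 3·35 = 128; r = 129.2 − 128 = 1.2
x=40: ŷ = 23 + 3·40 = 143; r = 138.8 − 143 = -4.2
x=45: ŷ = 23 + 3·45 = 158; r = 161 − 158 = 3
x=50: ŷ = 23 + 3·50 = 173; r = 172 − 173 = -1
x=55: ŷ = 23 + 3·55 = 188; r = 191.8 − 188 = 3.8
x=60: ŷ = 23 + 3·60 = 203; r = 200.2 − 203 = -2.8
SSE = 1.44 + 17.64 + 9 + 1 + 14.44 + 7.84 = 51.36
s = √(51.36/4) = √12.84 ≈ 3.58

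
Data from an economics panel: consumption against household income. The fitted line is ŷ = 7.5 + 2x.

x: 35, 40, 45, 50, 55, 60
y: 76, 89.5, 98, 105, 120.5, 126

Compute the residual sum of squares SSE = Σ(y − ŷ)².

SSE = 24

x=35: ŷ = 7.5 + 2·35 = 77.5; e = 76 − 77.5 = -1.5
x=40: ŷ = 7.5 + 2·40 = 87.5; e = 89.5 − 87.5 = 2
x=45: ŷ = 7.5 + 2·45 = 97.5; e = 98 − 97.5 = 0.5
x=50: ŷ = 7.5 + 2·50 = 107.5; e = 105 − 107.5 = -2.5
x=55: ŷ = 7.5 + 2·55 = 117.5; e = 120.5 − 117.5 = 3
x=60: ŷ = 7.5 + 2·60 = 127.5; e = 126 − 127.5 = -1.5
SSE = 2.25 + 4 + 0.25 + 6.25 + 9 + 2.25 = 24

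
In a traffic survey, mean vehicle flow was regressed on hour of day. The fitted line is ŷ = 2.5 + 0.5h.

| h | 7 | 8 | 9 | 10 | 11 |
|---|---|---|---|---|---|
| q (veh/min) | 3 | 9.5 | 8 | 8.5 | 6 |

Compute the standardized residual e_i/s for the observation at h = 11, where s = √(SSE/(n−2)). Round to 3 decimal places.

h=7: ŷ = 2.5 + 0.5·7 = 6; e = 3 − 6 = -3
h=8: ŷ = 2.5 + 0.5·8 = 6.5; e = 9.5 − 6.5 = 3
h=9: ŷ = 2.5 + 0.5·9 = 7; e = 8 − 7 = 1
h=10: ŷ = 2.5 + 0.5·10 = 7.5; e = 8.5 − 7.5 = 1
h=11: ŷ = 2.5 + 0.5·11 = 8; e = 6 − 8 = -2
SSE = 9 + 9 + 1 + 1 + 4 = 24
s = √(24/3) = 2.82843
e/s = -2 / 2.82843 = -0.707

-0.707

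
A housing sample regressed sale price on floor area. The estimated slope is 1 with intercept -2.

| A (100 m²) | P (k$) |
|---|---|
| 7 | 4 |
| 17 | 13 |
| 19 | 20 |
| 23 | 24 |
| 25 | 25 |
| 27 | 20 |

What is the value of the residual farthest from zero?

e = -5

A=7: P̂ = -2 + 7 = 5; e = 4 − 5 = -1
A=17: P̂ = -2 + 17 = 15; e = 13 − 15 = -2
A=19: P̂ = -2 + 19 = 17; e = 20 − 17 = 3
A=23: P̂ = -2 + 23 = 21; e = 24 − 21 = 3
A=25: P̂ = -2 + 25 = 23; e = 25 − 23 = 2
A=27: P̂ = -2 + 27 = 25; e = 20 − 25 = -5
Largest |e| is 5 at A = 27, residual -5.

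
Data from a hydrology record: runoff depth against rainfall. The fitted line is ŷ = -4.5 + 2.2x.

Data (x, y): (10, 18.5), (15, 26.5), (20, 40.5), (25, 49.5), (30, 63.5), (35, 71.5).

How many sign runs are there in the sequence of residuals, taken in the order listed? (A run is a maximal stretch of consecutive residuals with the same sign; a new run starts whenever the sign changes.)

x=10: ŷ = -4.5 + 2.2·10 = 17.5; e = 18.5 − 17.5 = 1
x=15: ŷ = -4.5 + 2.2·15 = 28.5; e = 26.5 − 28.5 = -2
x=20: ŷ = -4.5 + 2.2·20 = 39.5; e = 40.5 − 39.5 = 1
x=25: ŷ = -4.5 + 2.2·25 = 50.5; e = 49.5 − 50.5 = -1
x=30: ŷ = -4.5 + 2.2·30 = 61.5; e = 63.5 − 61.5 = 2
x=35: ŷ = -4.5 + 2.2·35 = 72.5; e = 71.5 − 72.5 = -1
Signs: + − + − + −
Runs: +×1, −×1, +×1, −×1, +×1, −×1 → 6

6 runs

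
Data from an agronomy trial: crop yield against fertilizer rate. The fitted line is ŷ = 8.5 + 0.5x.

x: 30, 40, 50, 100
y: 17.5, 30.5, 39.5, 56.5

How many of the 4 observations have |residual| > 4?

2

x=30: ŷ = 8.5 + 0.5·30 = 23.5; e = 17.5 − 23.5 = -6
x=40: ŷ = 8.5 + 0.5·40 = 28.5; e = 30.5 − 28.5 = 2
x=50: ŷ = 8.5 + 0.5·50 = 33.5; e = 39.5 − 33.5 = 6
x=100: ŷ = 8.5 + 0.5·100 = 58.5; e = 56.5 − 58.5 = -2
|e| > 4: x=30 (|e|=6), x=50 (|e|=6) → 2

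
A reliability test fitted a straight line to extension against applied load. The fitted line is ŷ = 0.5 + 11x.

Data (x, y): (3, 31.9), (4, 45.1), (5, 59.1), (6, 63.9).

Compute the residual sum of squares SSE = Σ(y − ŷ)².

x=3: ŷ = 0.5 + 11·3 = 33.5; r = 31.9 − 33.5 = -1.6
x=4: ŷ = 0.5 + 11·4 = 44.5; r = 45.1 − 44.5 = 0.6
x=5: ŷ = 0.5 + 11·5 = 55.5; r = 59.1 − 55.5 = 3.6
x=6: ŷ = 0.5 + 11·6 = 66.5; r = 63.9 − 66.5 = -2.6
SSE = 2.56 + 0.36 + 12.96 + 6.76 = 22.64

SSE = 22.64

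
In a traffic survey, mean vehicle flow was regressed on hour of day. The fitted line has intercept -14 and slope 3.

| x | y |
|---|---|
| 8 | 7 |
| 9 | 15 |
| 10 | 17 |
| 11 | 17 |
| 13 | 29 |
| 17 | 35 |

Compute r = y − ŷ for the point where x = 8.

r = -3

ŷ = -14 + 3·8 = 10
r = 7 − 10 = -3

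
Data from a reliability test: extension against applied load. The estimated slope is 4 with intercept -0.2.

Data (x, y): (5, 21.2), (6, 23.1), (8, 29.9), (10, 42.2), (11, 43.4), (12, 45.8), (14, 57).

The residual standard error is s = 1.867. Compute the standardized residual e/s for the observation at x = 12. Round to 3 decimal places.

ŷ = -0.2 + 4·12 = 47.8
e = 45.8 − 47.8 = -2
e/s = -2 / 1.867 = -1.071

-1.071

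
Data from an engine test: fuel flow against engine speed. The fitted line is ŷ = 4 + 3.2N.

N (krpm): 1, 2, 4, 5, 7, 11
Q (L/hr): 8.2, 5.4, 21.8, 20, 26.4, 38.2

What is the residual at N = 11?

e = -1

ŷ = 4 + 3.2·11 = 39.2
e = 38.2 − 39.2 = -1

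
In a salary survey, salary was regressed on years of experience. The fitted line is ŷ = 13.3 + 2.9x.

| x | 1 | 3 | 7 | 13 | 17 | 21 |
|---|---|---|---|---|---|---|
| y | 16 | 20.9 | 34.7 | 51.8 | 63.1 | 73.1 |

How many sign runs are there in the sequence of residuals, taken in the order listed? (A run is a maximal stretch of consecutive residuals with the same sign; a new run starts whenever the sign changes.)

3 runs

x=1: ŷ = 13.3 + 2.9·1 = 16.2; e = 16 − 16.2 = -0.2
x=3: ŷ = 13.3 + 2.9·3 = 22; e = 20.9 − 22 = -1.1
x=7: ŷ = 13.3 + 2.9·7 = 33.6; e = 34.7 − 33.6 = 1.1
x=13: ŷ = 13.3 + 2.9·13 = 51; e = 51.8 − 51 = 0.8
x=17: ŷ = 13.3 + 2.9·17 = 62.6; e = 63.1 − 62.6 = 0.5
x=21: ŷ = 13.3 + 2.9·21 = 74.2; e = 73.1 − 74.2 = -1.1
Signs: − − + + + −
Runs: −×2, +×3, −×1 → 3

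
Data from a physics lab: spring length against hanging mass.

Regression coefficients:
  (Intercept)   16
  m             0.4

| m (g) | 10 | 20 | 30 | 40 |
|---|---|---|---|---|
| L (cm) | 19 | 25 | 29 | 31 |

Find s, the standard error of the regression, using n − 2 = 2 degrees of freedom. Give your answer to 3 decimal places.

s = 1.414

m=10: L̂ = 16 + 0.4·10 = 20; e = 19 − 20 = -1
m=20: L̂ = 16 + 0.4·20 = 24; e = 25 − 24 = 1
m=30: L̂ = 16 + 0.4·30 = 28; e = 29 − 28 = 1
m=40: L̂ = 16 + 0.4·40 = 32; e = 31 − 32 = -1
SSE = 1 + 1 + 1 + 1 = 4
s = √(4/2) = √2 ≈ 1.414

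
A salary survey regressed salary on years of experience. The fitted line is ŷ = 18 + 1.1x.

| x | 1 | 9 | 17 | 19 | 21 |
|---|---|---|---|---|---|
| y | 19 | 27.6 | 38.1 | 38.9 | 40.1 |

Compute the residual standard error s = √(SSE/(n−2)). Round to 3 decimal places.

s = 1.010

x=1: ŷ = 18 + 1.1·1 = 19.1; e = 19 − 19.1 = -0.1
x=9: ŷ = 18 + 1.1·9 = 27.9; e = 27.6 − 27.9 = -0.3
x=17: ŷ = 18 + 1.1·17 = 36.7; e = 38.1 − 36.7 = 1.4
x=19: ŷ = 18 + 1.1·19 = 38.9; e = 38.9 − 38.9 = 0
x=21: ŷ = 18 + 1.1·21 = 41.1; e = 40.1 − 41.1 = -1
SSE = 0.01 + 0.09 + 1.96 + 0 + 1 = 3.06
s = √(3.06/3) = √1.02 ≈ 1.010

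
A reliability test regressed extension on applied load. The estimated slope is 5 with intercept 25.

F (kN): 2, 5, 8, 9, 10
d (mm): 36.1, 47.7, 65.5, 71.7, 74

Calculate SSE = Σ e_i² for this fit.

F=2: ŷ = 25 + 5·2 = 35; e = 36.1 − 35 = 1.1
F=5: ŷ = 25 + 5·5 = 50; e = 47.7 − 50 = -2.3
F=8: ŷ = 25 + 5·8 = 65; e = 65.5 − 65 = 0.5
F=9: ŷ = 25 + 5·9 = 70; e = 71.7 − 70 = 1.7
F=10: ŷ = 25 + 5·10 = 75; e = 74 − 75 = -1
SSE = 1.21 + 5.29 + 0.25 + 2.89 + 1 = 10.64

SSE = 10.64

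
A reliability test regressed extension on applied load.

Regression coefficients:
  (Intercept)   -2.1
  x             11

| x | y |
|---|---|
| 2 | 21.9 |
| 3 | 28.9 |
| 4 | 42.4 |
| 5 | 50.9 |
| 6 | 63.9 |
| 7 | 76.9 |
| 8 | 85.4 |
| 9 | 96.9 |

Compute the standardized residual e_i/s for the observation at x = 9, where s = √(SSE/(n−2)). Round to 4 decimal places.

0.0000

x=2: ŷ = -2.1 + 11·2 = 19.9; e = 21.9 − 19.9 = 2
x=3: ŷ = -2.1 + 11·3 = 30.9; e = 28.9 − 30.9 = -2
x=4: ŷ = -2.1 + 11·4 = 41.9; e = 42.4 − 41.9 = 0.5
x=5: ŷ = -2.1 + 11·5 = 52.9; e = 50.9 − 52.9 = -2
x=6: ŷ = -2.1 + 11·6 = 63.9; e = 63.9 − 63.9 = 0
x=7: ŷ = -2.1 + 11·7 = 74.9; e = 76.9 − 74.9 = 2
x=8: ŷ = -2.1 + 11·8 = 85.9; e = 85.4 − 85.9 = -0.5
x=9: ŷ = -2.1 + 11·9 = 96.9; e = 96.9 − 96.9 = 0
SSE = 4 + 4 + 0.25 + 4 + 0 + 4 + 0.25 + 0 = 16.5
s = √(16.5/6) = 1.65831
e/s = 0 / 1.65831 = 0.0000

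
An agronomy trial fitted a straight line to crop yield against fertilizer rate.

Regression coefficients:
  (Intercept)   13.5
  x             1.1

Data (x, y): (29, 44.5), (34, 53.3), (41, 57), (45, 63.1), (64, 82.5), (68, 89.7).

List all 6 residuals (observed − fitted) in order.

-0.9, 2.4, -1.6, 0.1, -1.4, 1.4

x=29: ŷ = 13.5 + 1.1·29 = 45.4; e = 44.5 − 45.4 = -0.9
x=34: ŷ = 13.5 + 1.1·34 = 50.9; e = 53.3 − 50.9 = 2.4
x=41: ŷ = 13.5 + 1.1·41 = 58.6; e = 57 − 58.6 = -1.6
x=45: ŷ = 13.5 + 1.1·45 = 63; e = 63.1 − 63 = 0.1
x=64: ŷ = 13.5 + 1.1·64 = 83.9; e = 82.5 − 83.9 = -1.4
x=68: ŷ = 13.5 + 1.1·68 = 88.3; e = 89.7 − 88.3 = 1.4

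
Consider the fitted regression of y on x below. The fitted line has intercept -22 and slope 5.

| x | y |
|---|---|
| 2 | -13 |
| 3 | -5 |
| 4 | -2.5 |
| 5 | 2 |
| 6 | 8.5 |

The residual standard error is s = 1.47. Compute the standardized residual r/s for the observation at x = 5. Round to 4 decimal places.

-0.6803

ŷ = -22 + 5·5 = 3
r = 2 − 3 = -1
r/s = -1 / 1.47 = -0.6803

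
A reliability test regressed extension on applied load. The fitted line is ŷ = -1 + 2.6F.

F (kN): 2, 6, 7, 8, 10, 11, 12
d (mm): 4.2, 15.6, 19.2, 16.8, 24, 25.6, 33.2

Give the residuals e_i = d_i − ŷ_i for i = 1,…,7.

0, 1, 2, -3, -1, -2, 3

F=2: ŷ = -1 + 2.6·2 = 4.2; e = 4.2 − 4.2 = 0
F=6: ŷ = -1 + 2.6·6 = 14.6; e = 15.6 − 14.6 = 1
F=7: ŷ = -1 + 2.6·7 = 17.2; e = 19.2 − 17.2 = 2
F=8: ŷ = -1 + 2.6·8 = 19.8; e = 16.8 − 19.8 = -3
F=10: ŷ = -1 + 2.6·10 = 25; e = 24 − 25 = -1
F=11: ŷ = -1 + 2.6·11 = 27.6; e = 25.6 − 27.6 = -2
F=12: ŷ = -1 + 2.6·12 = 30.2; e = 33.2 − 30.2 = 3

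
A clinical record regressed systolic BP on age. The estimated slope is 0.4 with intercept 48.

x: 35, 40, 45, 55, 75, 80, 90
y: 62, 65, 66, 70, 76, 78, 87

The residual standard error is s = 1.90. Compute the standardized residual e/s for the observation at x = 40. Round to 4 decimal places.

0.5263

ŷ = 48 + 0.4·40 = 64
e = 65 − 64 = 1
e/s = 1 / 1.90 = 0.5263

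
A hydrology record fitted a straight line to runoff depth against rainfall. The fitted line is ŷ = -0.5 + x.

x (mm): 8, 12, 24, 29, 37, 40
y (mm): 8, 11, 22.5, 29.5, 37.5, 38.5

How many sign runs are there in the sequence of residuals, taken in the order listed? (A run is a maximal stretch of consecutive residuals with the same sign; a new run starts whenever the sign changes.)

4 runs

x=8: ŷ = -0.5 + 8 = 7.5; r = 8 − 7.5 = 0.5
x=12: ŷ = -0.5 + 12 = 11.5; r = 11 − 11.5 = -0.5
x=24: ŷ = -0.5 + 24 = 23.5; r = 22.5 − 23.5 = -1
x=29: ŷ = -0.5 + 29 = 28.5; r = 29.5 − 28.5 = 1
x=37: ŷ = -0.5 + 37 = 36.5; r = 37.5 − 36.5 = 1
x=40: ŷ = -0.5 + 40 = 39.5; r = 38.5 − 39.5 = -1
Signs: + − − + + −
Runs: +×1, −×2, +×2, −×1 → 4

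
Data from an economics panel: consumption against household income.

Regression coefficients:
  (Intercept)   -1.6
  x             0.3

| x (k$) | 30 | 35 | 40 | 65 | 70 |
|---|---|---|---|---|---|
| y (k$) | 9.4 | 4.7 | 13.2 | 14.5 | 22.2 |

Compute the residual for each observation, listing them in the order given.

2, -4.2, 2.8, -3.4, 2.8

x=30: ŷ = -1.6 + 0.3·30 = 7.4; e = 9.4 − 7.4 = 2
x=35: ŷ = -1.6 + 0.3·35 = 8.9; e = 4.7 − 8.9 = -4.2
x=40: ŷ = -1.6 + 0.3·40 = 10.4; e = 13.2 − 10.4 = 2.8
x=65: ŷ = -1.6 + 0.3·65 = 17.9; e = 14.5 − 17.9 = -3.4
x=70: ŷ = -1.6 + 0.3·70 = 19.4; e = 22.2 − 19.4 = 2.8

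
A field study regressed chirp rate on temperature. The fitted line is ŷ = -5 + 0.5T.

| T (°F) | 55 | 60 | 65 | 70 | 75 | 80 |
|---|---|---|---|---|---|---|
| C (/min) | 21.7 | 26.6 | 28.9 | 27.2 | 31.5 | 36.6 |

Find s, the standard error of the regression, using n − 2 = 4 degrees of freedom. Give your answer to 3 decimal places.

s = 2.035

T=55: ŷ = -5 + 0.5·55 = 22.5; r = 21.7 − 22.5 = -0.8
T=60: ŷ = -5 + 0.5·60 = 25; r = 26.6 − 25 = 1.6
T=65: ŷ = -5 + 0.5·65 = 27.5; r = 28.9 − 27.5 = 1.4
T=70: ŷ = -5 + 0.5·70 = 30; r = 27.2 − 30 = -2.8
T=75: ŷ = -5 + 0.5·75 = 32.5; r = 31.5 − 32.5 = -1
T=80: ŷ = -5 + 0.5·80 = 35; r = 36.6 − 35 = 1.6
SSE = 0.64 + 2.56 + 1.96 + 7.84 + 1 + 2.56 = 16.56
s = √(16.56/4) = √4.14 ≈ 2.035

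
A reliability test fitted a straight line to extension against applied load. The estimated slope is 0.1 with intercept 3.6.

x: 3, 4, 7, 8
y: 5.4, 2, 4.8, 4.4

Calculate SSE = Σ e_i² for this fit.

SSE = 6.5

x=3: ŷ = 3.6 + 0.1·3 = 3.9; e = 5.4 − 3.9 = 1.5
x=4: ŷ = 3.6 + 0.1·4 = 4; e = 2 − 4 = -2
x=7: ŷ = 3.6 + 0.1·7 = 4.3; e = 4.8 − 4.3 = 0.5
x=8: ŷ = 3.6 + 0.1·8 = 4.4; e = 4.4 − 4.4 = 0
SSE = 2.25 + 4 + 0.25 + 0 = 6.5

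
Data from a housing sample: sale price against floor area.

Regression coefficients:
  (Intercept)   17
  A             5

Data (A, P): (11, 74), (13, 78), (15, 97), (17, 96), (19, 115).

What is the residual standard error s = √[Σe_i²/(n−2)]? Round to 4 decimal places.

s = 5.4772

A=11: P̂ = 17 + 5·11 = 72; e = 74 − 72 = 2
A=13: P̂ = 17 + 5·13 = 82; e = 78 − 82 = -4
A=15: P̂ = 17 + 5·15 = 92; e = 97 − 92 = 5
A=17: P̂ = 17 + 5·17 = 102; e = 96 − 102 = -6
A=19: P̂ = 17 + 5·19 = 112; e = 115 − 112 = 3
SSE = 4 + 16 + 25 + 36 + 9 = 90
s = √(90/3) = √30 ≈ 5.4772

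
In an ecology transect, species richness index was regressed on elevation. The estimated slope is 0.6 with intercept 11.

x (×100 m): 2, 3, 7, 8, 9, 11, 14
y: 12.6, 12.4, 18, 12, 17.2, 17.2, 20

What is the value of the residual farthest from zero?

r = -3.8

x=2: ŷ = 11 + 0.6·2 = 12.2; r = 12.6 − 12.2 = 0.4
x=3: ŷ = 11 + 0.6·3 = 12.8; r = 12.4 − 12.8 = -0.4
x=7: ŷ = 11 + 0.6·7 = 15.2; r = 18 − 15.2 = 2.8
x=8: ŷ = 11 + 0.6·8 = 15.8; r = 12 − 15.8 = -3.8
x=9: ŷ = 11 + 0.6·9 = 16.4; r = 17.2 − 16.4 = 0.8
x=11: ŷ = 11 + 0.6·11 = 17.6; r = 17.2 − 17.6 = -0.4
x=14: ŷ = 11 + 0.6·14 = 19.4; r = 20 − 19.4 = 0.6
Largest |r| is 3.8 at x = 8, residual -3.8.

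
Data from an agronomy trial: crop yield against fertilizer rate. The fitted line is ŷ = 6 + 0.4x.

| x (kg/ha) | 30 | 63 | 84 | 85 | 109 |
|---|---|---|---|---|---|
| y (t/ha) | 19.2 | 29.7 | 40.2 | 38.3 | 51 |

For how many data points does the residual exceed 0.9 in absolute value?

x=30: ŷ = 6 + 0.4·30 = 18; e = 19.2 − 18 = 1.2
x=63: ŷ = 6 + 0.4·63 = 31.2; e = 29.7 − 31.2 = -1.5
x=84: ŷ = 6 + 0.4·84 = 39.6; e = 40.2 − 39.6 = 0.6
x=85: ŷ = 6 + 0.4·85 = 40; e = 38.3 − 40 = -1.7
x=109: ŷ = 6 + 0.4·109 = 49.6; e = 51 − 49.6 = 1.4
|e| > 0.9: x=30 (|e|=1.2), x=63 (|e|=1.5), x=85 (|e|=1.7), x=109 (|e|=1.4) → 4

4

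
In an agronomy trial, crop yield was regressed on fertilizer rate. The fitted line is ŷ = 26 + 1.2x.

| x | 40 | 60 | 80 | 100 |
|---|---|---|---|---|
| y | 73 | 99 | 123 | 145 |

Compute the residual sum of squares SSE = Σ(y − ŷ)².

x=40: ŷ = 26 + 1.2·40 = 74; r = 73 − 74 = -1
x=60: ŷ = 26 + 1.2·60 = 98; r = 99 − 98 = 1
x=80: ŷ = 26 + 1.2·80 = 122; r = 123 − 122 = 1
x=100: ŷ = 26 + 1.2·100 = 146; r = 145 − 146 = -1
SSE = 1 + 1 + 1 + 1 = 4

SSE = 4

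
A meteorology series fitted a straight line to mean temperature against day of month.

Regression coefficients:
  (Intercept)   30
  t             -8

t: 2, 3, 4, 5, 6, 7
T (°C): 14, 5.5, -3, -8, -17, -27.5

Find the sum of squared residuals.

SSE = 8.5

t=2: T̂ = 30 − 8·2 = 14; e = 14 − 14 = 0
t=3: T̂ = 30 − 8·3 = 6; e = 5.5 − 6 = -0.5
t=4: T̂ = 30 − 8·4 = -2; e = -3 − (-2) = -1
t=5: T̂ = 30 − 8·5 = -10; e = -8 − (-10) = 2
t=6: T̂ = 30 − 8·6 = -18; e = -17 − (-18) = 1
t=7: T̂ = 30 − 8·7 = -26; e = -27.5 − (-26) = -1.5
SSE = 0 + 0.25 + 1 + 4 + 1 + 2.25 = 8.5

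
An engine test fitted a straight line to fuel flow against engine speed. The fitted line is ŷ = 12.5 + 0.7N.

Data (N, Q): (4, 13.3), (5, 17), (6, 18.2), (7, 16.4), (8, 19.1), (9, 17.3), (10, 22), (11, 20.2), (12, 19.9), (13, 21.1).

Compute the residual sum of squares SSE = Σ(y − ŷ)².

SSE = 19

N=4: ŷ = 12.5 + 0.7·4 = 15.3; r = 13.3 − 15.3 = -2
N=5: ŷ = 12.5 + 0.7·5 = 16; r = 17 − 16 = 1
N=6: ŷ = 12.5 + 0.7·6 = 16.7; r = 18.2 − 16.7 = 1.5
N=7: ŷ = 12.5 + 0.7·7 = 17.4; r = 16.4 − 17.4 = -1
N=8: ŷ = 12.5 + 0.7·8 = 18.1; r = 19.1 − 18.1 = 1
N=9: ŷ = 12.5 + 0.7·9 = 18.8; r = 17.3 − 18.8 = -1.5
N=10: ŷ = 12.5 + 0.7·10 = 19.5; r = 22 − 19.5 = 2.5
N=11: ŷ = 12.5 + 0.7·11 = 20.2; r = 20.2 − 20.2 = 0
N=12: ŷ = 12.5 + 0.7·12 = 20.9; r = 19.9 − 20.9 = -1
N=13: ŷ = 12.5 + 0.7·13 = 21.6; r = 21.1 − 21.6 = -0.5
SSE = 4 + 1 + 2.25 + 1 + 1 + 2.25 + 6.25 + 0 + 1 + 0.25 = 19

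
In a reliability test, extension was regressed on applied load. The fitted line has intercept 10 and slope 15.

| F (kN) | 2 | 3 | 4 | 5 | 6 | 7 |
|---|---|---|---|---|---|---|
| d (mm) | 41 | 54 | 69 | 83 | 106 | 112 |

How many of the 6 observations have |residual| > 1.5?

F=2: ŷ = 10 + 15·2 = 40; e = 41 − 40 = 1
F=3: ŷ = 10 + 15·3 = 55; e = 54 − 55 = -1
F=4: ŷ = 10 + 15·4 = 70; e = 69 − 70 = -1
F=5: ŷ = 10 + 15·5 = 85; e = 83 − 85 = -2
F=6: ŷ = 10 + 15·6 = 100; e = 106 − 100 = 6
F=7: ŷ = 10 + 15·7 = 115; e = 112 − 115 = -3
|e| > 1.5: F=5 (|e|=2), F=6 (|e|=6), F=7 (|e|=3) → 3

3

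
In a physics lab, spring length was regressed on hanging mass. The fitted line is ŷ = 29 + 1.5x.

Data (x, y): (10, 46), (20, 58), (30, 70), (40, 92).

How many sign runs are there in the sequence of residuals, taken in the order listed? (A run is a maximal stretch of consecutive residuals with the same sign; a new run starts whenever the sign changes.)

x=10: ŷ = 29 + 1.5·10 = 44; e = 46 − 44 = 2
x=20: ŷ = 29 + 1.5·20 = 59; e = 58 − 59 = -1
x=30: ŷ = 29 + 1.5·30 = 74; e = 70 − 74 = -4
x=40: ŷ = 29 + 1.5·40 = 89; e = 92 − 89 = 3
Signs: + − − +
Runs: +×1, −×2, +×1 → 3

3 runs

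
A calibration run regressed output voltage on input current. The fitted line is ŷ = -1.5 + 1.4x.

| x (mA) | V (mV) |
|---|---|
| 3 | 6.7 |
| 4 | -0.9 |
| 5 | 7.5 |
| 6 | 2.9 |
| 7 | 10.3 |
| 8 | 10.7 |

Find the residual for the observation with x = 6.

ŷ = -1.5 + 1.4·6 = 6.9
e = 2.9 − 6.9 = -4

e = -4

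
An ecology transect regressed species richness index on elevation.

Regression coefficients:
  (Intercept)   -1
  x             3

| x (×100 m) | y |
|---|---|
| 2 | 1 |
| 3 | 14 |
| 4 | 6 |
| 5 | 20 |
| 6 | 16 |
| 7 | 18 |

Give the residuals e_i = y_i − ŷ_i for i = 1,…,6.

x=2: ŷ = -1 + 3·2 = 5; e = 1 − 5 = -4
x=3: ŷ = -1 + 3·3 = 8; e = 14 − 8 = 6
x=4: ŷ = -1 + 3·4 = 11; e = 6 − 11 = -5
x=5: ŷ = -1 + 3·5 = 14; e = 20 − 14 = 6
x=6: ŷ = -1 + 3·6 = 17; e = 16 − 17 = -1
x=7: ŷ = -1 + 3·7 = 20; e = 18 − 20 = -2

-4, 6, -5, 6, -1, -2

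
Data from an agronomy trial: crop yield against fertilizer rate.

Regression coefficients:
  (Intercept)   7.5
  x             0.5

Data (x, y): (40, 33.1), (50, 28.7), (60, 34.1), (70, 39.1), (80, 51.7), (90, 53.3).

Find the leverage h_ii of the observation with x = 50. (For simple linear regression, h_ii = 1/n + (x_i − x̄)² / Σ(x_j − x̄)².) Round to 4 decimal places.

h = 0.2952

x̄ = (40 + 50 + 60 + 70 + 80 + 90)/6 = 65
Σ(x − x̄)² = 625 + 225 + 25 + 25 + 225 + 625 = 1750
h = 1/6 + (-15)²/1750 = 0.166667 + 0.128571 = 0.2952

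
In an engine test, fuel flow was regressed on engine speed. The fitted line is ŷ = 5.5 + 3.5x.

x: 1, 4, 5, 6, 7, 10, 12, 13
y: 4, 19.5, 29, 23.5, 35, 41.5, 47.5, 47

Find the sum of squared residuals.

x=1: ŷ = 5.5 + 3.5·1 = 9; r = 4 − 9 = -5
x=4: ŷ = 5.5 + 3.5·4 = 19.5; r = 19.5 − 19.5 = 0
x=5: ŷ = 5.5 + 3.5·5 = 23; r = 29 − 23 = 6
x=6: ŷ = 5.5 + 3.5·6 = 26.5; r = 23.5 − 26.5 = -3
x=7: ŷ = 5.5 + 3.5·7 = 30; r = 35 − 30 = 5
x=10: ŷ = 5.5 + 3.5·10 = 40.5; r = 41.5 − 40.5 = 1
x=12: ŷ = 5.5 + 3.5·12 = 47.5; r = 47.5 − 47.5 = 0
x=13: ŷ = 5.5 + 3.5·13 = 51; r = 47 − 51 = -4
SSE = 25 + 0 + 36 + 9 + 25 + 1 + 0 + 16 = 112

SSE = 112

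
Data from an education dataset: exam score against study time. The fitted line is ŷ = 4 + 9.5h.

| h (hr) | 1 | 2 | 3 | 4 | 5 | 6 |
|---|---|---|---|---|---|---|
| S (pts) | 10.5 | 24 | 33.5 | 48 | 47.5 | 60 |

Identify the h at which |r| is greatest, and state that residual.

h=1: ŷ = 4 + 9.5·1 = 13.5; r = 10.5 − 13.5 = -3
h=2: ŷ = 4 + 9.5·2 = 23; r = 24 − 23 = 1
h=3: ŷ = 4 + 9.5·3 = 32.5; r = 33.5 − 32.5 = 1
h=4: ŷ = 4 + 9.5·4 = 42; r = 48 − 42 = 6
h=5: ŷ = 4 + 9.5·5 = 51.5; r = 47.5 − 51.5 = -4
h=6: ŷ = 4 + 9.5·6 = 61; r = 60 − 61 = -1
Largest |r| is 6 at h = 4, residual 6.

h = 4, r = 6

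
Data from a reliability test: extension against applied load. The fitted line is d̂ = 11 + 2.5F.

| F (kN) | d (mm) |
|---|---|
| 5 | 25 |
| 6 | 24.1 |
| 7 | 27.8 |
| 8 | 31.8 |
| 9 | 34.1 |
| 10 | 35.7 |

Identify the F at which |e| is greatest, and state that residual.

F=5: d̂ = 11 + 2.5·5 = 23.5; e = 25 − 23.5 = 1.5
F=6: d̂ = 11 + 2.5·6 = 26; e = 24.1 − 26 = -1.9
F=7: d̂ = 11 + 2.5·7 = 28.5; e = 27.8 − 28.5 = -0.7
F=8: d̂ = 11 + 2.5·8 = 31; e = 31.8 − 31 = 0.8
F=9: d̂ = 11 + 2.5·9 = 33.5; e = 34.1 − 33.5 = 0.6
F=10: d̂ = 11 + 2.5·10 = 36; e = 35.7 − 36 = -0.3
Largest |e| is 1.9 at F = 6, residual -1.9.

F = 6, e = -1.9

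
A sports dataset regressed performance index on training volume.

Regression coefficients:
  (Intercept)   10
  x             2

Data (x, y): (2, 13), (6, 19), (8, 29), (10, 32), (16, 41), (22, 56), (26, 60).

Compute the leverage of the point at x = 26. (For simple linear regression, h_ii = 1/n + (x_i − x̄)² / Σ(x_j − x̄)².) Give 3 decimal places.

h = 0.516

x̄ = (2 + 6 + 8 + 10 + 16 + 22 + 26)/7 = 12.8571
Σ(x − x̄)² = 117.878 + 47.0204 + 23.5918 + 8.16327 + 9.87755 + 83.5918 + 172.735 = 462.857
h = 1/7 + (13.1429)²/462.857 = 0.142857 + 0.373192 = 0.516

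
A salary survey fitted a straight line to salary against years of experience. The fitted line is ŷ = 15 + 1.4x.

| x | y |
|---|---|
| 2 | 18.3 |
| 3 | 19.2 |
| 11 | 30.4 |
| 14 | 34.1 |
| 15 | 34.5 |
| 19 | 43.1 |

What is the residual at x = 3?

ŷ = 15 + 1.4·3 = 19.2
e = 19.2 − 19.2 = 0

e = 0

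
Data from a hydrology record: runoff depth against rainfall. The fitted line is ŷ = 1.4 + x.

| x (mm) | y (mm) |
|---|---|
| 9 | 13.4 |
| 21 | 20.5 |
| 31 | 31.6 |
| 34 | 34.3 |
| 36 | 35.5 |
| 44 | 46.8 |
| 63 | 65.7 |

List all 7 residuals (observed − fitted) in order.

3, -1.9, -0.8, -1.1, -1.9, 1.4, 1.3

x=9: ŷ = 1.4 + 9 = 10.4; r = 13.4 − 10.4 = 3
x=21: ŷ = 1.4 + 21 = 22.4; r = 20.5 − 22.4 = -1.9
x=31: ŷ = 1.4 + 31 = 32.4; r = 31.6 − 32.4 = -0.8
x=34: ŷ = 1.4 + 34 = 35.4; r = 34.3 − 35.4 = -1.1
x=36: ŷ = 1.4 + 36 = 37.4; r = 35.5 − 37.4 = -1.9
x=44: ŷ = 1.4 + 44 = 45.4; r = 46.8 − 45.4 = 1.4
x=63: ŷ = 1.4 + 63 = 64.4; r = 65.7 − 64.4 = 1.3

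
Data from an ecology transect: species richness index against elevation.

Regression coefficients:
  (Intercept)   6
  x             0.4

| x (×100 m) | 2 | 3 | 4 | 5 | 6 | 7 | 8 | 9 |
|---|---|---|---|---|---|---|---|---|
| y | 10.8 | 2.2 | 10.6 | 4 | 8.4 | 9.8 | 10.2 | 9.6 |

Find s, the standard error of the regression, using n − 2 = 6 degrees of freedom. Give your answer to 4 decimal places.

x=2: ŷ = 6 + 0.4·2 = 6.8; r = 10.8 − 6.8 = 4
x=3: ŷ = 6 + 0.4·3 = 7.2; r = 2.2 − 7.2 = -5
x=4: ŷ = 6 + 0.4·4 = 7.6; r = 10.6 − 7.6 = 3
x=5: ŷ = 6 + 0.4·5 = 8; r = 4 − 8 = -4
x=6: ŷ = 6 + 0.4·6 = 8.4; r = 8.4 − 8.4 = 0
x=7: ŷ = 6 + 0.4·7 = 8.8; r = 9.8 − 8.8 = 1
x=8: ŷ = 6 + 0.4·8 = 9.2; r = 10.2 − 9.2 = 1
x=9: ŷ = 6 + 0.4·9 = 9.6; r = 9.6 − 9.6 = 0
SSE = 16 + 25 + 9 + 16 + 0 + 1 + 1 + 0 = 68
s = √(68/6) = √11.3333 ≈ 3.3665

s = 3.3665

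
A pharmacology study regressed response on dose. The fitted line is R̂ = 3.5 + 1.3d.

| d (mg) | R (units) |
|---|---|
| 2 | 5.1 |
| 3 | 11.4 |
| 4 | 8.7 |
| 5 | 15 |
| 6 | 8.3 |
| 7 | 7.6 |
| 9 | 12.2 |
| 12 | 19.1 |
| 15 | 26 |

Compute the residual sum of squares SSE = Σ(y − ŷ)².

SSE = 94

d=2: R̂ = 3.5 + 1.3·2 = 6.1; e = 5.1 − 6.1 = -1
d=3: R̂ = 3.5 + 1.3·3 = 7.4; e = 11.4 − 7.4 = 4
d=4: R̂ = 3.5 + 1.3·4 = 8.7; e = 8.7 − 8.7 = 0
d=5: R̂ = 3.5 + 1.3·5 = 10; e = 15 − 10 = 5
d=6: R̂ = 3.5 + 1.3·6 = 11.3; e = 8.3 − 11.3 = -3
d=7: R̂ = 3.5 + 1.3·7 = 12.6; e = 7.6 − 12.6 = -5
d=9: R̂ = 3.5 + 1.3·9 = 15.2; e = 12.2 − 15.2 = -3
d=12: R̂ = 3.5 + 1.3·12 = 19.1; e = 19.1 − 19.1 = 0
d=15: R̂ = 3.5 + 1.3·15 = 23; e = 26 − 23 = 3
SSE = 1 + 16 + 0 + 25 + 9 + 25 + 9 + 0 + 9 = 94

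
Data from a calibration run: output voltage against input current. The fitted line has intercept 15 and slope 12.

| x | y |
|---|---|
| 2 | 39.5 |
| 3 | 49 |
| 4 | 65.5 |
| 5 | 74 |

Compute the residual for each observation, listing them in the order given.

0.5, -2, 2.5, -1

x=2: ŷ = 15 + 12·2 = 39; r = 39.5 − 39 = 0.5
x=3: ŷ = 15 + 12·3 = 51; r = 49 − 51 = -2
x=4: ŷ = 15 + 12·4 = 63; r = 65.5 − 63 = 2.5
x=5: ŷ = 15 + 12·5 = 75; r = 74 − 75 = -1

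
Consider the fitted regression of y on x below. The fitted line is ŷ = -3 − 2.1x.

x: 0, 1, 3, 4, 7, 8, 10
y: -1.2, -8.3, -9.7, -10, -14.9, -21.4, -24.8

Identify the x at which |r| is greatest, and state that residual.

x=0: ŷ = -3 − 2.1·0 = -3; r = -1.2 − (-3) = 1.8
x=1: ŷ = -3 − 2.1·1 = -5.1; r = -8.3 − (-5.1) = -3.2
x=3: ŷ = -3 − 2.1·3 = -9.3; r = -9.7 − (-9.3) = -0.4
x=4: ŷ = -3 − 2.1·4 = -11.4; r = -10 − (-11.4) = 1.4
x=7: ŷ = -3 − 2.1·7 = -17.7; r = -14.9 − (-17.7) = 2.8
x=8: ŷ = -3 − 2.1·8 = -19.8; r = -21.4 − (-19.8) = -1.6
x=10: ŷ = -3 − 2.1·10 = -24; r = -24.8 − (-24) = -0.8
Largest |r| is 3.2 at x = 1, residual -3.2.

x = 1, r = -3.2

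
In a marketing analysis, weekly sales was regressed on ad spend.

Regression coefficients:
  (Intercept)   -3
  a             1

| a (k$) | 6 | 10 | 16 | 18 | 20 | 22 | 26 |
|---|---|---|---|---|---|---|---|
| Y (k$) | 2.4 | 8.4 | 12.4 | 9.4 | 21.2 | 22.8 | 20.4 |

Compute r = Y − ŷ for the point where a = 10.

ŷ = -3 + 10 = 7
r = 8.4 − 7 = 1.4

r = 1.4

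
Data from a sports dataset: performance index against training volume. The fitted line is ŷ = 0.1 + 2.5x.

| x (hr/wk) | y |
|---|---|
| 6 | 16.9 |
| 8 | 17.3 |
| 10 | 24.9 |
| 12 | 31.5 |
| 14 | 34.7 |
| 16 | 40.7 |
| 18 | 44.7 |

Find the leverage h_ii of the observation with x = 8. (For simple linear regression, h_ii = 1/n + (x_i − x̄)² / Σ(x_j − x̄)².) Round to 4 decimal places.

x̄ = (6 + 8 + 10 + 12 + 14 + 16 + 18)/7 = 12
Σ(x − x̄)² = 36 + 16 + 4 + 0 + 4 + 16 + 36 = 112
h = 1/7 + (-4)²/112 = 0.142857 + 0.142857 = 0.2857

h = 0.2857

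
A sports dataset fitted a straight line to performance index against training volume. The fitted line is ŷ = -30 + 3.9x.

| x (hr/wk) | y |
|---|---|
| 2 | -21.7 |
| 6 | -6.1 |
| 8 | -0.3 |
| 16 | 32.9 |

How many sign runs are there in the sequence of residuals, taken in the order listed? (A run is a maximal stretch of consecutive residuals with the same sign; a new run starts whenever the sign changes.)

x=2: ŷ = -30 + 3.9·2 = -22.2; r = -21.7 − (-22.2) = 0.5
x=6: ŷ = -30 + 3.9·6 = -6.6; r = -6.1 − (-6.6) = 0.5
x=8: ŷ = -30 + 3.9·8 = 1.2; r = -0.3 − 1.2 = -1.5
x=16: ŷ = -30 + 3.9·16 = 32.4; r = 32.9 − 32.4 = 0.5
Signs: + + − +
Runs: +×2, −×1, +×1 → 3

3 runs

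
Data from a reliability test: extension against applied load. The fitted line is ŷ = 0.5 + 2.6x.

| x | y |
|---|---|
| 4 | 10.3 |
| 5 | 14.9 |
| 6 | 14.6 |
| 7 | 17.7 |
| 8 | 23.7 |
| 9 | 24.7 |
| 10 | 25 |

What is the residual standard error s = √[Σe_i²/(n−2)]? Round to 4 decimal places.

x=4: ŷ = 0.5 + 2.6·4 = 10.9; e = 10.3 − 10.9 = -0.6
x=5: ŷ = 0.5 + 2.6·5 = 13.5; e = 14.9 − 13.5 = 1.4
x=6: ŷ = 0.5 + 2.6·6 = 16.1; e = 14.6 − 16.1 = -1.5
x=7: ŷ = 0.5 + 2.6·7 = 18.7; e = 17.7 − 18.7 = -1
x=8: ŷ = 0.5 + 2.6·8 = 21.3; e = 23.7 − 21.3 = 2.4
x=9: ŷ = 0.5 + 2.6·9 = 23.9; e = 24.7 − 23.9 = 0.8
x=10: ŷ = 0.5 + 2.6·10 = 26.5; e = 25 − 26.5 = -1.5
SSE = 0.36 + 1.96 + 2.25 + 1 + 5.76 + 0.64 + 2.25 = 14.22
s = √(14.22/5) = √2.844 ≈ 1.6864

s = 1.6864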